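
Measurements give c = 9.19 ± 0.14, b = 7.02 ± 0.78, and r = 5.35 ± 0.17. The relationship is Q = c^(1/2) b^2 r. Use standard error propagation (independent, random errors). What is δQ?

Since Q is a product/quotient, work with relative uncertainties:
  (½·δc/c)² = (0.5×0.0152)² = 5.8e-05;  (2·δb/b)² = (2×0.111)² = 0.0494;  (1·δr/r)² = (1×0.0318)² = 0.00101
δQ/Q = √(0.0505) = 0.225
Q = 799, so δQ = 0.225 × 799 = 180.

180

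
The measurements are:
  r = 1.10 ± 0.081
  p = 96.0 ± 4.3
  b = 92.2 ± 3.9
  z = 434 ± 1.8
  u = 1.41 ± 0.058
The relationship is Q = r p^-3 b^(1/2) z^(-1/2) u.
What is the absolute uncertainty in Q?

1.29e-07

For a monomial Q ∝ r, p^-3, b^(1/2), z^(-1/2), u, fractional errors add in quadrature:
  (1·δr/r)² = (1×0.0736)² = 0.00542;  (-3·δp/p)² = (-3×0.0448)² = 0.0181;  (½·δb/b)² = (0.5×0.0423)² = 0.000447;  (−½·δz/z)² = (-0.5×0.00415)² = 4.3e-06;  (1·δu/u)² = (1×0.0411)² = 0.00169
δQ/Q = √(0.0256) = 0.160
Q = 8.08e-07, so δQ = 0.160 × 8.08e-07 = 1.29e-07.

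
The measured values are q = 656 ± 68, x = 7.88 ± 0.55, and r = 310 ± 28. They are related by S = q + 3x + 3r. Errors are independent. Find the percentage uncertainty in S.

6.71%

S is a linear combination, so absolute uncertainties add in quadrature:
  (δq)² = 4620;  (3·δx)² = 2.72;  (3·δr)² = 7060
δS = √(11700) = 108
S = 1610, so δS/S = 108/1610 = 0.0671.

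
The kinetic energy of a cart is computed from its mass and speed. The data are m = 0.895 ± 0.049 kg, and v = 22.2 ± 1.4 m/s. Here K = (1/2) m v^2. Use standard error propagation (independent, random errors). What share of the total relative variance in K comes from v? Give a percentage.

84.1%

(δK/K)² = (1·δm/m)² + (2·δv/v)²
  m term: (1×0.0547)² = 0.00300
  v term: (2×0.0631)² = 0.0159
Total = 0.0189. Share from v = 0.0159/0.0189 = 0.841.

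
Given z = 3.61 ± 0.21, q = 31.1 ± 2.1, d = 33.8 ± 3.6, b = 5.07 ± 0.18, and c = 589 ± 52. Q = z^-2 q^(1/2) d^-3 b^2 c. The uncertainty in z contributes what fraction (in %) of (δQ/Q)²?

10.4%

(δQ/Q)² = (-2·δz/z)² + (½·δq/q)² + (-3·δd/d)² + (2·δb/b)² + (1·δc/c)²
  z term: (-2×0.0582)² = 0.0135
  q term: (0.5×0.0675)² = 0.00114
  d term: (-3×0.107)² = 0.102
  b term: (2×0.0355)² = 0.00504
  c term: (1×0.0883)² = 0.00779
Total = 0.130. Share from z = 0.0135/0.130 = 0.104.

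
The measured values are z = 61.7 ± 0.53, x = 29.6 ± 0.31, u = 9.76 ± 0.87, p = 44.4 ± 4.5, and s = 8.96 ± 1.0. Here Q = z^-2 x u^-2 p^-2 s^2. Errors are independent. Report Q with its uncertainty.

(3.32 ± 1.17) × 10^-6

Each factor contributes (exponent × relative error)² to (δQ/Q)²:
  (-2·δz/z)² = (-2×0.00859)² = 0.000295;  (1·δx/x)² = (1×0.0105)² = 0.000110;  (-2·δu/u)² = (-2×0.0891)² = 0.0318;  (-2·δp/p)² = (-2×0.101)² = 0.0411;  (2·δs/s)² = (2×0.112)² = 0.0498
δQ/Q = √(0.123) = 0.351
Q = 3.32e-06, so δQ = 0.351 × 3.32e-06 = 1.17e-06.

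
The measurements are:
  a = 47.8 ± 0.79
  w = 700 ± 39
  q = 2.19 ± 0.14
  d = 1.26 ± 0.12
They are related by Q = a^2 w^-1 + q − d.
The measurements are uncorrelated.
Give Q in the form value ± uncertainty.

4.19 ± 0.281

Let p = a^2·w^-1 = 3.26. δp/p = √((2·δa/a)² + (-1·δw/w)²) = √(0.00109 + 0.00310) = 0.0648, so δp = 0.211.
Q = p + q − d: δQ = √(δp² + δq² + δd²) = √(0.0447 + 0.0196 + 0.0144) = 0.281
Q = 4.19.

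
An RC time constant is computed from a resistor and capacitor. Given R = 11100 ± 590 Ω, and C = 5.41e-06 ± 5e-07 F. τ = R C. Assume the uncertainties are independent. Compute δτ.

Relative error in a monomial: (δτ/τ)² = Σ (nᵢ · δxᵢ/xᵢ)².
  (1·δR/R)² = (1×0.0532)² = 0.00283;  (1·δC/C)² = (1×0.0924)² = 0.00854
δτ/τ = √(0.0114) = 0.107
τ = 0.0601 s, so δτ = 0.107 × 0.0601 = 0.00640 s.

0.00640 s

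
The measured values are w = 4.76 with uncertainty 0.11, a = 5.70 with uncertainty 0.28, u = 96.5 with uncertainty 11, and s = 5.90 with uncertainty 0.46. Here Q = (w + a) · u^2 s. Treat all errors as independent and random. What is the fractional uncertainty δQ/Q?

Let h = w + a = 10.5. δh = √(δw² + δa²) = √(0.0121 + 0.0784) = 0.301, so δh/h = 0.0288.
Q is then a monomial in h, u, s:
δQ/Q = √((δh/h)² + (2·δu/u)² + (1·δs/s)²) = √(0.000827 + 0.0520 + 0.00608) = 0.243

0.243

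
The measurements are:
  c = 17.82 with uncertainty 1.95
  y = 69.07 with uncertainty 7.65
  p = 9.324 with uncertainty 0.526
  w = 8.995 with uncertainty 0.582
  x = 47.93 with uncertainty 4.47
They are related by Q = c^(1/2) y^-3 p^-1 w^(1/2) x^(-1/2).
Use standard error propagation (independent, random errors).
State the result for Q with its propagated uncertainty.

Since Q is a product/quotient, work with relative uncertainties:
  (½·δc/c)² = (0.5×0.109)² = 0.00299;  (-3·δy/y)² = (-3×0.111)² = 0.110;  (-1·δp/p)² = (-1×0.0564)² = 0.00318;  (½·δw/w)² = (0.5×0.0647)² = 0.00105;  (−½·δx/x)² = (-0.5×0.0933)² = 0.00217
δQ/Q = √(0.120) = 0.346
Q = 5.952e-07, so δQ = 0.346 × 5.952e-07 = 2.06e-07.

(5.952 ± 2.06) × 10^-7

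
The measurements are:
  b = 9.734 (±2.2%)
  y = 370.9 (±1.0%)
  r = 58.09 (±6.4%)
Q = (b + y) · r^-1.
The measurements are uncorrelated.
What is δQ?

Let u = b + y = 380.6. δu = √(δb² + δy²) = √(0.0459 + 13.8) = 3.72, so δu/u = 0.00976.
Q is then a monomial in u, r:
δQ/Q = √((δu/u)² + (-1·δr/r)²) = √(9.53e-05 + 0.00410) = 0.0647
Q = 6.552, so δQ = 0.0647 × 6.552 = 0.424.

0.424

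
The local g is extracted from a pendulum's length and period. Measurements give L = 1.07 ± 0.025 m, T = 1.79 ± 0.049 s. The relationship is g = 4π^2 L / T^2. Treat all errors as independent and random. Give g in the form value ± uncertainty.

13.2 ± 0.785 m/s^2

Products/powers → add relative errors in quadrature, weighted by exponent:
  (1·δL/L)² = (1×0.0234)² = 0.000546;  (-2·δT/T)² = (-2×0.0274)² = 0.00300
δg/g = √(0.00354) = 0.0595
g = 13.2 m/s^2, so δg = 0.0595 × 13.2 = 0.785 m/s^2.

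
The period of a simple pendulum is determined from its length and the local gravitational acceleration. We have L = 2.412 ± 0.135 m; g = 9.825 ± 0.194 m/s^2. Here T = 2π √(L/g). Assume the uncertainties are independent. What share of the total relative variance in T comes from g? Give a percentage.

(δT/T)² = (½·δL/L)² + (−½·δg/g)²
  L term: (0.5×0.0560)² = 0.000783
  g term: (-0.5×0.0197)² = 9.75e-05
Total = 0.000881. Share from g = 9.75e-05/0.000881 = 0.111.

11.1%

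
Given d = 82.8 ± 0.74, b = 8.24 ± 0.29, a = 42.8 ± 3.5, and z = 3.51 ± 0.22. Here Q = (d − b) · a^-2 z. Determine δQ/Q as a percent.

17.5%

Let u = d − b = 74.6. δu = √(δd² + δb²) = √(0.548 + 0.0841) = 0.795, so δu/u = 0.0107.
Q is then a monomial in u, a, z:
δQ/Q = √((δu/u)² + (-2·δa/a)² + (1·δz/z)²) = √(0.000114 + 0.0267 + 0.00393) = 0.175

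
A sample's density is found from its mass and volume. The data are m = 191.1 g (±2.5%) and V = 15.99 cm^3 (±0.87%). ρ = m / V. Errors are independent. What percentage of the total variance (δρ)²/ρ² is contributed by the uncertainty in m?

(δρ/ρ)² = (1·δm/m)² + (-1·δV/V)²
  m term: (1×0.0250)² = 0.000625
  V term: (-1×0.00870)² = 7.57e-05
Total = 0.000701. Share from m = 0.000625/0.000701 = 0.892.

89.2%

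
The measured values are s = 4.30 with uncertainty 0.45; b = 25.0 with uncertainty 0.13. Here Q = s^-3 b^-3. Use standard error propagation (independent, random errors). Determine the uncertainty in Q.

Q is a product of powers, so relative uncertainties combine in quadrature:
  (-3·δs/s)² = (-3×0.105)² = 0.0986;  (-3·δb/b)² = (-3×0.00520)² = 0.000243
δQ/Q = √(0.0988) = 0.314
Q = 8.05e-07, so δQ = 0.314 × 8.05e-07 = 2.53e-07.

2.53e-07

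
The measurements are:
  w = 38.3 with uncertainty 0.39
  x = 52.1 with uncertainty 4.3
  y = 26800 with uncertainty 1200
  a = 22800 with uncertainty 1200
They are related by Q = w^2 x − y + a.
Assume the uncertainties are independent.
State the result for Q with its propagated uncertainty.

Let p = w^2·x = 76400. δp/p = √((2·δw/w)² + (1·δx/x)²) = √(0.000415 + 0.00681) = 0.0850, so δp = 6500.
Q = p − y + a: δQ = √(δp² + δy² + δa²) = √(4.22e+07 + 1.44e+06 + 1.44e+06) = 6710
Q = 72400.

72400 ± 6710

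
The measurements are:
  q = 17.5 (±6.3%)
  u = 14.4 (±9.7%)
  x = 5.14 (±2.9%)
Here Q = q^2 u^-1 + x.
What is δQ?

3.39

Let p = q^2·u^-1 = 21.3. δp/p = √((2·δq/q)² + (-1·δu/u)²) = √(0.0159 + 0.00941) = 0.159, so δp = 3.38.
Q = p + x: δQ = √(δp² + δx²) = √(11.4 + 0.0222) = 3.39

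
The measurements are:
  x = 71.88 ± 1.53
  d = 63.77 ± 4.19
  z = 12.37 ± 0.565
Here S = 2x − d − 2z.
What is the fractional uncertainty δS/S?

0.0961

Each term contributes (cᵢ δxᵢ)² to (δS)²:
  (2·δx)² = 9.36;  (δd)² = 17.6;  (2·δz)² = 1.28
δS = √(28.2) = 5.31
S = 55.25, so δS/S = 5.31/55.25 = 0.0961.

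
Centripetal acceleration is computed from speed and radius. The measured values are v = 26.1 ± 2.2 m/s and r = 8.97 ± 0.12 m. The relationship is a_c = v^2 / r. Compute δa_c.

a_c is a product of powers, so relative uncertainties combine in quadrature:
  (2·δv/v)² = (2×0.0843)² = 0.0284;  (-1·δr/r)² = (-1×0.0134)² = 0.000179
δa_c/a_c = √(0.0286) = 0.169
a_c = 75.9 m/s^2, so δa_c = 0.169 × 75.9 = 12.8 m/s^2.

12.8 m/s^2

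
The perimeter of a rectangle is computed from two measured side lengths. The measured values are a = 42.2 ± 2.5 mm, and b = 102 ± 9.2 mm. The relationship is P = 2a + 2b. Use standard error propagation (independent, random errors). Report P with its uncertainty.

Sums and differences: (δP)² = Σ (cᵢ δxᵢ)².
  (2·δa)² = 25.0;  (2·δb)² = 339
δP = √(364) = 19.1 mm
P = 288 mm.

288 ± 19.1 mm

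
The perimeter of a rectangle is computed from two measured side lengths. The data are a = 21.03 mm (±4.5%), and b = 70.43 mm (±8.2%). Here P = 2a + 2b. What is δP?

11.7 mm

For a sum/difference, combine absolute errors in quadrature:
  (2·δa)² = 3.58;  (2·δb)² = 133
δP = √(137) = 11.7 mm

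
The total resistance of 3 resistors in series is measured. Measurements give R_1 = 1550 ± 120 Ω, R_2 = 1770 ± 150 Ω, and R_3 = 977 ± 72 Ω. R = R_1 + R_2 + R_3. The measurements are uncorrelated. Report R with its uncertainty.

R is a linear combination, so absolute uncertainties add in quadrature:
  (δR_1)² = 14400;  (δR_2)² = 22500;  (δR_3)² = 5180
δR = √(42100) = 205 Ω
R = 4300 Ω.

4300 ± 205 Ω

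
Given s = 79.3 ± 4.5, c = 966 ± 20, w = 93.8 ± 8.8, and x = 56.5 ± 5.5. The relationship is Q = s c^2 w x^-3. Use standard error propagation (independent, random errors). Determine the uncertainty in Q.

12100

Products/powers → add relative errors in quadrature, weighted by exponent:
  (1·δs/s)² = (1×0.0567)² = 0.00322;  (2·δc/c)² = (2×0.0207)² = 0.00171;  (1·δw/w)² = (1×0.0938)² = 0.00880;  (-3·δx/x)² = (-3×0.0973)² = 0.0853
δQ/Q = √(0.0990) = 0.315
Q = 38500, so δQ = 0.315 × 38500 = 12100.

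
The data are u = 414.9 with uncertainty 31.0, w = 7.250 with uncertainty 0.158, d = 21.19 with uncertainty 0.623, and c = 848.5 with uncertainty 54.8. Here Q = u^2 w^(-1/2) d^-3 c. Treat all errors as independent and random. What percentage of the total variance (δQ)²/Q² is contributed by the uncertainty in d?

22.6%

(δQ/Q)² = (2·δu/u)² + (−½·δw/w)² + (-3·δd/d)² + (1·δc/c)²
  u term: (2×0.0747)² = 0.0223
  w term: (-0.5×0.0218)² = 0.000119
  d term: (-3×0.0294)² = 0.00778
  c term: (1×0.0646)² = 0.00417
Total = 0.0344. Share from d = 0.00778/0.0344 = 0.226.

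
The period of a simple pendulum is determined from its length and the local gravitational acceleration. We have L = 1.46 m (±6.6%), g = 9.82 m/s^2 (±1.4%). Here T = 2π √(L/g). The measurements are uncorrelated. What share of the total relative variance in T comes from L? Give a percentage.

(δT/T)² = (½·δL/L)² + (−½·δg/g)²
  L term: (0.5×0.0660)² = 0.00109
  g term: (-0.5×0.0140)² = 4.9e-05
Total = 0.00114. Share from L = 0.00109/0.00114 = 0.957.

95.7%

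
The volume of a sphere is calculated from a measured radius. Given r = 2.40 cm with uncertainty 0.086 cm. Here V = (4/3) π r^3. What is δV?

6.22 cm^3

Since V is a product/quotient, work with relative uncertainties:
  (3·δr/r)² = (3×0.0358)² = 0.0116
δV/V = √(0.0116) = 0.108
V = 57.9 cm^3, so δV = 0.108 × 57.9 = 6.22 cm^3.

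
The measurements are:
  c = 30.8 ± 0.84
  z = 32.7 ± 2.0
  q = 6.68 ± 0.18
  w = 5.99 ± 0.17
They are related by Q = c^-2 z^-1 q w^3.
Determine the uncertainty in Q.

Since Q is a product/quotient, work with relative uncertainties:
  (-2·δc/c)² = (-2×0.0273)² = 0.00298;  (-1·δz/z)² = (-1×0.0612)² = 0.00374;  (1·δq/q)² = (1×0.0269)² = 0.000726;  (3·δw/w)² = (3×0.0284)² = 0.00725
δQ/Q = √(0.0147) = 0.121
Q = 0.0463, so δQ = 0.121 × 0.0463 = 0.00561.

0.00561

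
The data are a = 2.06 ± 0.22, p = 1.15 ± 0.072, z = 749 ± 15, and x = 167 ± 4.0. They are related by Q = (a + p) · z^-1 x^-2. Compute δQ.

1.37e-08

Let u = a + p = 3.21. δu = √(δa² + δp²) = √(0.0484 + 0.00518) = 0.231, so δu/u = 0.0721.
Q is then a monomial in u, z, x:
δQ/Q = √((δu/u)² + (-1·δz/z)² + (-2·δx/x)²) = √(0.00520 + 0.000401 + 0.00229) = 0.0889
Q = 1.54e-07, so δQ = 0.0889 × 1.54e-07 = 1.37e-08.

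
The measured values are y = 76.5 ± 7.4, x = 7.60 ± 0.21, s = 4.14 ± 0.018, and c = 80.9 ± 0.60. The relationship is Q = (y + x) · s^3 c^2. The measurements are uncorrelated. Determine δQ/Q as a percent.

9.02%

Let u = y + x = 84.1. δu = √(δy² + δx²) = √(54.8 + 0.0441) = 7.40, so δu/u = 0.0880.
Q is then a monomial in u, s, c:
δQ/Q = √((δu/u)² + (3·δs/s)² + (2·δc/c)²) = √(0.00775 + 0.000170 + 0.000220) = 0.0902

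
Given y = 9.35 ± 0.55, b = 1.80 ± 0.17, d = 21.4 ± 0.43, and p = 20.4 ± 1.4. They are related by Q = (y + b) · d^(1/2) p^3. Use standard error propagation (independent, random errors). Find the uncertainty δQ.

93100

Let u = y + b = 11.2. δu = √(δy² + δb²) = √(0.303 + 0.0289) = 0.576, so δu/u = 0.0516.
Q is then a monomial in u, d, p:
δQ/Q = √((δu/u)² + (½·δd/d)² + (3·δp/p)²) = √(0.00267 + 0.000101 + 0.0424) = 0.212
Q = 4.38e+05, so δQ = 0.212 × 4.38e+05 = 93100.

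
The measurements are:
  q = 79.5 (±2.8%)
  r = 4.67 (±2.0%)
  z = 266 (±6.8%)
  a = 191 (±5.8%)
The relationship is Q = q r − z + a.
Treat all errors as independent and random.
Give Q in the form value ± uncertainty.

296 ± 24.8

Let p = q·r = 371. δp/p = √((1·δq/q)² + (1·δr/r)²) = √(0.000784 + 0.000400) = 0.0344, so δp = 12.8.
Q = p − z + a: δQ = √(δp² + δz² + δa²) = √(163 + 327 + 123) = 24.8
Q = 296.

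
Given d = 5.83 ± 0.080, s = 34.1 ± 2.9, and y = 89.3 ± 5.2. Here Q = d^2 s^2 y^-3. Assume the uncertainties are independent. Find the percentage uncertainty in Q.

Since Q is a product/quotient, work with relative uncertainties:
  (2·δd/d)² = (2×0.0137)² = 0.000753;  (2·δs/s)² = (2×0.0850)² = 0.0289;  (-3·δy/y)² = (-3×0.0582)² = 0.0305
δQ/Q = √(0.0602) = 0.245

24.5%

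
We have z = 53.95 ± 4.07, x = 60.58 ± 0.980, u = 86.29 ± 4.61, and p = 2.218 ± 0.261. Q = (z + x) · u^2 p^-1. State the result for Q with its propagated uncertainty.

Let w = z + x = 114.5. δw = √(δz² + δx²) = √(16.6 + 0.960) = 4.19, so δw/w = 0.0366.
Q is then a monomial in w, u, p:
δQ/Q = √((δw/w)² + (2·δu/u)² + (-1·δp/p)²) = √(0.00134 + 0.0114 + 0.0138) = 0.163
Q = 384500, so δQ = 0.163 × 384500 = 62700.

384500 ± 62700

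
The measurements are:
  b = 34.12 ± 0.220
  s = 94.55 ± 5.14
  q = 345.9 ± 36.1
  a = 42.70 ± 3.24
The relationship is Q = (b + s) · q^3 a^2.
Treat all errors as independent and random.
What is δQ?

3.4e+12

Let u = b + s = 128.7. δu = √(δb² + δs²) = √(0.0484 + 26.4) = 5.14, so δu/u = 0.0400.
Q is then a monomial in u, q, a:
δQ/Q = √((δu/u)² + (3·δq/q)² + (2·δa/a)²) = √(0.00160 + 0.0980 + 0.0230) = 0.350
Q = 9.709e+12, so δQ = 0.350 × 9.709e+12 = 3.4e+12.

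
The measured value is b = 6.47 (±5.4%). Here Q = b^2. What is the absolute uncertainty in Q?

4.52

Relative error in a monomial: (δQ/Q)² = Σ (nᵢ · δxᵢ/xᵢ)².
  (2·δb/b)² = (2×0.0540)² = 0.0117
δQ/Q = √(0.0117) = 0.108
Q = 41.9, so δQ = 0.108 × 41.9 = 4.52.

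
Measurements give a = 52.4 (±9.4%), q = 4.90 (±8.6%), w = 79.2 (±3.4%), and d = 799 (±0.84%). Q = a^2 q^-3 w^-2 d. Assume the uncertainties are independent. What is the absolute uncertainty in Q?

0.971

Relative error in a monomial: (δQ/Q)² = Σ (nᵢ · δxᵢ/xᵢ)².
  (2·δa/a)² = (2×0.0940)² = 0.0353;  (-3·δq/q)² = (-3×0.0860)² = 0.0666;  (-2·δw/w)² = (-2×0.0340)² = 0.00462;  (1·δd/d)² = (1×0.00840)² = 7.06e-05
δQ/Q = √(0.107) = 0.327
Q = 2.97, so δQ = 0.327 × 2.97 = 0.971.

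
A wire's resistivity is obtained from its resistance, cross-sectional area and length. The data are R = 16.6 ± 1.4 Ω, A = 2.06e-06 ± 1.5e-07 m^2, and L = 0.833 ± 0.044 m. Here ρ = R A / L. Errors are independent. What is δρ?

Since ρ is a product/quotient, work with relative uncertainties:
  (1·δR/R)² = (1×0.0843)² = 0.00711;  (1·δA/A)² = (1×0.0728)² = 0.00530;  (-1·δL/L)² = (-1×0.0528)² = 0.00279
δρ/ρ = √(0.0152) = 0.123
ρ = 4.11e-05 Ω·m, so δρ = 0.123 × 4.11e-05 = 5.06e-06 Ω·m.

5.06e-06 Ω·m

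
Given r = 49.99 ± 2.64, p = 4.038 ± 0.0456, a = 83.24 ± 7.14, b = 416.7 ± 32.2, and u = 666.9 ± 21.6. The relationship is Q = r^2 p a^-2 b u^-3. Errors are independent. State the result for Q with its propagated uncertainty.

(2.046 ± 0.485) × 10^-6

Each factor contributes (exponent × relative error)² to (δQ/Q)²:
  (2·δr/r)² = (2×0.0528)² = 0.0112;  (1·δp/p)² = (1×0.0113)² = 0.000128;  (-2·δa/a)² = (-2×0.0858)² = 0.0294;  (1·δb/b)² = (1×0.0773)² = 0.00597;  (-3·δu/u)² = (-3×0.0324)² = 0.00944
δQ/Q = √(0.0561) = 0.237
Q = 2.046e-06, so δQ = 0.237 × 2.046e-06 = 4.85e-07.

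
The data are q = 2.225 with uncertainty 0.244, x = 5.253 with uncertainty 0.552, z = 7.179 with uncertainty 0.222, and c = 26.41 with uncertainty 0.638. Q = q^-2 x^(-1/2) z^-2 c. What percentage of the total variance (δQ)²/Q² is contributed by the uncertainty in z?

(δQ/Q)² = (-2·δq/q)² + (−½·δx/x)² + (-2·δz/z)² + (1·δc/c)²
  q term: (-2×0.110)² = 0.0481
  x term: (-0.5×0.105)² = 0.00276
  z term: (-2×0.0309)² = 0.00383
  c term: (1×0.0242)² = 0.000584
Total = 0.0553. Share from z = 0.00383/0.0553 = 0.0692.

6.92%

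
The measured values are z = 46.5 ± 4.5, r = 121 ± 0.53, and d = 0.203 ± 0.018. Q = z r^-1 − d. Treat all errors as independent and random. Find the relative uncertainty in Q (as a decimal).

Let p = z·r^-1 = 0.384. δp/p = √((1·δz/z)² + (-1·δr/r)²) = √(0.00937 + 1.92e-05) = 0.0969, so δp = 0.0372.
Q = p − d: δQ = √(δp² + δd²) = √(0.00139 + 0.000324) = 0.0414
Q = 0.181, so δQ/Q = 0.0414/0.181 = 0.228.

0.228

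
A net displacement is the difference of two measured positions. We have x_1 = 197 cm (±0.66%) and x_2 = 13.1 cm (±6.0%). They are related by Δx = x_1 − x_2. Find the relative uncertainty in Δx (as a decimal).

For a sum/difference, combine absolute errors in quadrature:
  (δx_1)² = 1.69;  (δx_2)² = 0.618
δΔx = √(2.31) = 1.52 cm
Δx = 184 cm, so δΔx/Δx = 1.52/184 = 0.00826.

0.00826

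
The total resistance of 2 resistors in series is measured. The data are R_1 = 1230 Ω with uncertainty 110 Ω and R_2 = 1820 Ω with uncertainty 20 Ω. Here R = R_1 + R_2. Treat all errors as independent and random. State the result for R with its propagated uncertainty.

3050 ± 112 Ω

Absolute uncertainties add in quadrature for a linear combination:
  (δR_1)² = 12100;  (δR_2)² = 400
δR = √(12500) = 112 Ω
R = 3050 Ω.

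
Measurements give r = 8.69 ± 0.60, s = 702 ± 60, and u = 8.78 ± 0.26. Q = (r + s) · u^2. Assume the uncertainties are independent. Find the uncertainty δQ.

Let w = r + s = 711. δw = √(δr² + δs²) = √(0.360 + 3600) = 60.0, so δw/w = 0.0844.
Q is then a monomial in w, u:
δQ/Q = √((δw/w)² + (2·δu/u)²) = √(0.00713 + 0.00351) = 0.103
Q = 54800, so δQ = 0.103 × 54800 = 5650.

5650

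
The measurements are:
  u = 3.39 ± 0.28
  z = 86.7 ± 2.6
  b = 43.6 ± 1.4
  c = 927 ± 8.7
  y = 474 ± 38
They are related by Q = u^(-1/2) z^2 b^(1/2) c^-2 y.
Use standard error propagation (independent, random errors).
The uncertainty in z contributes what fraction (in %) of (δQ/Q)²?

29.2%

(δQ/Q)² = (−½·δu/u)² + (2·δz/z)² + (½·δb/b)² + (-2·δc/c)² + (1·δy/y)²
  u term: (-0.5×0.0826)² = 0.00171
  z term: (2×0.0300)² = 0.00360
  b term: (0.5×0.0321)² = 0.000258
  c term: (-2×0.00939)² = 0.000352
  y term: (1×0.0802)² = 0.00643
Total = 0.0123. Share from z = 0.00360/0.0123 = 0.292.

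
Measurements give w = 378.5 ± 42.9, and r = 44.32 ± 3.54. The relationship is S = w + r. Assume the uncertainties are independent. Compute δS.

For a sum/difference, combine absolute errors in quadrature:
  (δw)² = 1840;  (δr)² = 12.5
δS = √(1850) = 43.0

43.0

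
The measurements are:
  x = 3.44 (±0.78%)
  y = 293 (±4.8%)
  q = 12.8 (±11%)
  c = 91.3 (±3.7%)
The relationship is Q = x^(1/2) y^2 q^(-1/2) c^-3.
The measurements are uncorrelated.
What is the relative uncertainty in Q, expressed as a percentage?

15.7%

Q is a product of powers, so relative uncertainties combine in quadrature:
  (½·δx/x)² = (0.5×0.00780)² = 1.52e-05;  (2·δy/y)² = (2×0.0480)² = 0.00922;  (−½·δq/q)² = (-0.5×0.110)² = 0.00302;  (-3·δc/c)² = (-3×0.0370)² = 0.0123
δQ/Q = √(0.0246) = 0.157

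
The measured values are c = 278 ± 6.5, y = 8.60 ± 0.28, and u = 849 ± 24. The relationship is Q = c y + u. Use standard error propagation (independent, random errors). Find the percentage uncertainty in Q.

3.05%

Let p = c·y = 2390. δp/p = √((1·δc/c)² + (1·δy/y)²) = √(0.000547 + 0.00106) = 0.0401, so δp = 95.8.
Q = p + u: δQ = √(δp² + δu²) = √(9180 + 576) = 98.8
Q = 3240, so δQ/Q = 98.8/3240 = 0.0305.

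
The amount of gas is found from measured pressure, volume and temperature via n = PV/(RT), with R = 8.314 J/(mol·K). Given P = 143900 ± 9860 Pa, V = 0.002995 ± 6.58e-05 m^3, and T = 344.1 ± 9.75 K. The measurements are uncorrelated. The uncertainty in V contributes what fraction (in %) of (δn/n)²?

8.07%

(δn/n)² = (1·δP/P)² + (1·δV/V)² + (-1·δT/T)²
  P term: (1×0.0685)² = 0.00469
  V term: (1×0.0220)² = 0.000483
  T term: (-1×0.0283)² = 0.000803
Total = 0.00598. Share from V = 0.000483/0.00598 = 0.0807.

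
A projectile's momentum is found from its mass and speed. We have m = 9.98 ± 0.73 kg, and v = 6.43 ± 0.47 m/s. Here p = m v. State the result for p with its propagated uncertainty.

Relative error in a monomial: (δp/p)² = Σ (nᵢ · δxᵢ/xᵢ)².
  (1·δm/m)² = (1×0.0731)² = 0.00535;  (1·δv/v)² = (1×0.0731)² = 0.00534
δp/p = √(0.0107) = 0.103
p = 64.2 kg·m/s, so δp = 0.103 × 64.2 = 6.64 kg·m/s.

64.2 ± 6.64 kg·m/s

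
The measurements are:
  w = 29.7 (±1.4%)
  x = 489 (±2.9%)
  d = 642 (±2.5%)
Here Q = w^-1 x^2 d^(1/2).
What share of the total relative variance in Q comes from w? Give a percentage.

(δQ/Q)² = (-1·δw/w)² + (2·δx/x)² + (½·δd/d)²
  w term: (-1×0.0140)² = 0.000196
  x term: (2×0.0290)² = 0.00336
  d term: (0.5×0.0250)² = 0.000156
Total = 0.00372. Share from w = 0.000196/0.00372 = 0.0527.

5.27%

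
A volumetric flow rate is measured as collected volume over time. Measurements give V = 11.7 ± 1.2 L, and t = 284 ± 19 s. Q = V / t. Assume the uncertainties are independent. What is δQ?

Each factor contributes (exponent × relative error)² to (δQ/Q)²:
  (1·δV/V)² = (1×0.103)² = 0.0105;  (-1·δt/t)² = (-1×0.0669)² = 0.00448
δQ/Q = √(0.0150) = 0.122
Q = 0.0412 L/s, so δQ = 0.122 × 0.0412 = 0.00504 L/s.

0.00504 L/s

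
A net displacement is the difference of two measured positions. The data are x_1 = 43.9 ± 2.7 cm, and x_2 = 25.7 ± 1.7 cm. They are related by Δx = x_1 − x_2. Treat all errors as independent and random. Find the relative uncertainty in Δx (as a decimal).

0.175

Δx is a linear combination, so absolute uncertainties add in quadrature:
  (δx_1)² = 7.29;  (δx_2)² = 2.89
δΔx = √(10.2) = 3.19 cm
Δx = 18.2 cm, so δΔx/Δx = 3.19/18.2 = 0.175.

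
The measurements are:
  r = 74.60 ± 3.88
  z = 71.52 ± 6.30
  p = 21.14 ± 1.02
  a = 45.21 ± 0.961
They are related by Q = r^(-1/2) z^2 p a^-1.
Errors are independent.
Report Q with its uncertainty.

276.9 ± 51.4

For a monomial Q ∝ r^(-1/2), z^2, p, a^-1, fractional errors add in quadrature:
  (−½·δr/r)² = (-0.5×0.0520)² = 0.000676;  (2·δz/z)² = (2×0.0881)² = 0.0310;  (1·δp/p)² = (1×0.0482)² = 0.00233;  (-1·δa/a)² = (-1×0.0213)² = 0.000452
δQ/Q = √(0.0345) = 0.186
Q = 276.9, so δQ = 0.186 × 276.9 = 51.4.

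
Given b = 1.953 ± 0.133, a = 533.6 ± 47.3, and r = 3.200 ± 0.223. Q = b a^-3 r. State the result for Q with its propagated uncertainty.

(4.113 ± 1.16) × 10^-8

Relative error in a monomial: (δQ/Q)² = Σ (nᵢ · δxᵢ/xᵢ)².
  (1·δb/b)² = (1×0.0681)² = 0.00464;  (-3·δa/a)² = (-3×0.0886)² = 0.0707;  (1·δr/r)² = (1×0.0697)² = 0.00486
δQ/Q = √(0.0802) = 0.283
Q = 4.113e-08, so δQ = 0.283 × 4.113e-08 = 1.16e-08.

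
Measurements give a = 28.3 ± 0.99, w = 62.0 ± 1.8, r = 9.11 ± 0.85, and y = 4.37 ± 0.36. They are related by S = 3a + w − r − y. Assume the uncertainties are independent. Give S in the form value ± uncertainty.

Each term contributes (cᵢ δxᵢ)² to (δS)²:
  (3·δa)² = 8.82;  (δw)² = 3.24;  (δr)² = 0.722;  (δy)² = 0.130
δS = √(12.9) = 3.59
S = 133.

133 ± 3.59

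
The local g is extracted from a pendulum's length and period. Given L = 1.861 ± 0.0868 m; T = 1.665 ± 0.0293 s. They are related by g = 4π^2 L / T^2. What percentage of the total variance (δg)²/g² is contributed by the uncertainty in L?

63.7%

(δg/g)² = (1·δL/L)² + (-2·δT/T)²
  L term: (1×0.0466)² = 0.00218
  T term: (-2×0.0176)² = 0.00124
Total = 0.00341. Share from L = 0.00218/0.00341 = 0.637.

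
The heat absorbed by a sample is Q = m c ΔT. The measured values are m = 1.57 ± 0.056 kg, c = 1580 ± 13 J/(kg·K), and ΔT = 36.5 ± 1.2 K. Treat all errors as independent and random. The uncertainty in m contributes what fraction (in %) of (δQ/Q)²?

52.6%

(δQ/Q)² = (1·δm/m)² + (1·δc/c)² + (1·δΔT/ΔT)²
  m term: (1×0.0357)² = 0.00127
  c term: (1×0.00823)² = 6.77e-05
  ΔT term: (1×0.0329)² = 0.00108
Total = 0.00242. Share from m = 0.00127/0.00242 = 0.526.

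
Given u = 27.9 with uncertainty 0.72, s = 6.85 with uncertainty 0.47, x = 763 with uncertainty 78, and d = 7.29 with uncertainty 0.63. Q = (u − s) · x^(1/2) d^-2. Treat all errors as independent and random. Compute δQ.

Let w = u − s = 21.0. δw = √(δu² + δs²) = √(0.518 + 0.221) = 0.860, so δw/w = 0.0408.
Q is then a monomial in w, x, d:
δQ/Q = √((δw/w)² + (½·δx/x)² + (-2·δd/d)²) = √(0.00167 + 0.00261 + 0.0299) = 0.185
Q = 10.9, so δQ = 0.185 × 10.9 = 2.02.

2.02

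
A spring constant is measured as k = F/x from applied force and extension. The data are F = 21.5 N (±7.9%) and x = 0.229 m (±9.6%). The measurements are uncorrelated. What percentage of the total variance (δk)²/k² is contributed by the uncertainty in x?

59.6%

(δk/k)² = (1·δF/F)² + (-1·δx/x)²
  F term: (1×0.0790)² = 0.00624
  x term: (-1×0.0960)² = 0.00922
Total = 0.0155. Share from x = 0.00922/0.0155 = 0.596.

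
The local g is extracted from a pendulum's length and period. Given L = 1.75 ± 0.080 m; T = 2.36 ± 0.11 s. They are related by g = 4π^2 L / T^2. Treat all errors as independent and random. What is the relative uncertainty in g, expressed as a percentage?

Products/powers → add relative errors in quadrature, weighted by exponent:
  (1·δL/L)² = (1×0.0457)² = 0.00209;  (-2·δT/T)² = (-2×0.0466)² = 0.00869
δg/g = √(0.0108) = 0.104

10.4%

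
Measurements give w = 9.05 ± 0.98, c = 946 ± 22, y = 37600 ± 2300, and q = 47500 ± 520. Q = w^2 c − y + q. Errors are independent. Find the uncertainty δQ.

17000

Let p = w^2·c = 77500. δp/p = √((2·δw/w)² + (1·δc/c)²) = √(0.0469 + 0.000541) = 0.218, so δp = 16900.
Q = p − y + q: δQ = √(δp² + δy² + δq²) = √(2.85e+08 + 5.29e+06 + 2.7e+05) = 17000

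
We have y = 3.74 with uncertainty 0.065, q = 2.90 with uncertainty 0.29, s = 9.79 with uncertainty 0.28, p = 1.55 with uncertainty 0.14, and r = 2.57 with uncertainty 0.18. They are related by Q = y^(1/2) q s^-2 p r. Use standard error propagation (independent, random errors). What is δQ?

Products/powers → add relative errors in quadrature, weighted by exponent:
  (½·δy/y)² = (0.5×0.0174)² = 7.55e-05;  (1·δq/q)² = (1×0.100)² = 0.0100;  (-2·δs/s)² = (-2×0.0286)² = 0.00327;  (1·δp/p)² = (1×0.0903)² = 0.00816;  (1·δr/r)² = (1×0.0700)² = 0.00491
δQ/Q = √(0.0264) = 0.163
Q = 0.233, so δQ = 0.163 × 0.233 = 0.0379.

0.0379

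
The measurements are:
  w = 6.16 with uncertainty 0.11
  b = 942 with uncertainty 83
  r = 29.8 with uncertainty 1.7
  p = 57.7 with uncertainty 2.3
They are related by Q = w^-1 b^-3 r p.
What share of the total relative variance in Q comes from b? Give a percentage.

(δQ/Q)² = (-1·δw/w)² + (-3·δb/b)² + (1·δr/r)² + (1·δp/p)²
  w term: (-1×0.0179)² = 0.000319
  b term: (-3×0.0881)² = 0.0699
  r term: (1×0.0570)² = 0.00325
  p term: (1×0.0399)² = 0.00159
Total = 0.0750. Share from b = 0.0699/0.0750 = 0.931.

93.1%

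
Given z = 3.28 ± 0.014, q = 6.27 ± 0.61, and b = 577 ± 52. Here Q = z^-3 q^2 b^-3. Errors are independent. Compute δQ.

1.93e-09

Relative error in a monomial: (δQ/Q)² = Σ (nᵢ · δxᵢ/xᵢ)².
  (-3·δz/z)² = (-3×0.00427)² = 0.000164;  (2·δq/q)² = (2×0.0973)² = 0.0379;  (-3·δb/b)² = (-3×0.0901)² = 0.0731
δQ/Q = √(0.111) = 0.333
Q = 5.8e-09, so δQ = 0.333 × 5.8e-09 = 1.93e-09.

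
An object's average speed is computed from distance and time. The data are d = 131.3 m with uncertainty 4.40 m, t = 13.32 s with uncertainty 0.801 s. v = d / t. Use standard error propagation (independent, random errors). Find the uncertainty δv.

0.679 m/s

Products/powers → add relative errors in quadrature, weighted by exponent:
  (1·δd/d)² = (1×0.0335)² = 0.00112;  (-1·δt/t)² = (-1×0.0601)² = 0.00362
δv/v = √(0.00474) = 0.0688
v = 9.857 m/s, so δv = 0.0688 × 9.857 = 0.679 m/s.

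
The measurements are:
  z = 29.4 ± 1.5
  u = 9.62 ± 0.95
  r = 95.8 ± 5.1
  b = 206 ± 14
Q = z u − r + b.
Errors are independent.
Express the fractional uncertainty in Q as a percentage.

8.85%

Let p = z·u = 283. δp/p = √((1·δz/z)² + (1·δu/u)²) = √(0.00260 + 0.00975) = 0.111, so δp = 31.4.
Q = p − r + b: δQ = √(δp² + δr² + δb²) = √(988 + 26.0 + 196) = 34.8
Q = 393, so δQ/Q = 34.8/393 = 0.0885.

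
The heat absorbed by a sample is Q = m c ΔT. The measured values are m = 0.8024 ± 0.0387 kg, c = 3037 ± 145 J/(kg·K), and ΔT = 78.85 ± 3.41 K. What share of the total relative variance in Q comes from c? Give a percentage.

35.2%

(δQ/Q)² = (1·δm/m)² + (1·δc/c)² + (1·δΔT/ΔT)²
  m term: (1×0.0482)² = 0.00233
  c term: (1×0.0477)² = 0.00228
  ΔT term: (1×0.0432)² = 0.00187
Total = 0.00648. Share from c = 0.00228/0.00648 = 0.352.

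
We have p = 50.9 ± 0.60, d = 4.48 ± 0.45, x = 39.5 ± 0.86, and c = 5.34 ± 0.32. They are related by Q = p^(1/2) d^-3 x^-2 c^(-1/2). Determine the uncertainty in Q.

Relative error in a monomial: (δQ/Q)² = Σ (nᵢ · δxᵢ/xᵢ)².
  (½·δp/p)² = (0.5×0.0118)² = 3.47e-05;  (-3·δd/d)² = (-3×0.100)² = 0.0908;  (-2·δx/x)² = (-2×0.0218)² = 0.00190;  (−½·δc/c)² = (-0.5×0.0599)² = 0.000898
δQ/Q = √(0.0936) = 0.306
Q = 2.2e-05, so δQ = 0.306 × 2.2e-05 = 6.73e-06.

6.73e-06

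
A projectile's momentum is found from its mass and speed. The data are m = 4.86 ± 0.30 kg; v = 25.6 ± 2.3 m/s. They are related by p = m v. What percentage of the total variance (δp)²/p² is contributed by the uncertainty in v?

(δp/p)² = (1·δm/m)² + (1·δv/v)²
  m term: (1×0.0617)² = 0.00381
  v term: (1×0.0898)² = 0.00807
Total = 0.0119. Share from v = 0.00807/0.0119 = 0.679.

67.9%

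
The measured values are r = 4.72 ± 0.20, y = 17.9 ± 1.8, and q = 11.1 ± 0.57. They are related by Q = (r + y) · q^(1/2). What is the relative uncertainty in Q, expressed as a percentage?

Let u = r + y = 22.6. δu = √(δr² + δy²) = √(0.0400 + 3.24) = 1.81, so δu/u = 0.0801.
Q is then a monomial in u, q:
δQ/Q = √((δu/u)² + (½·δq/q)²) = √(0.00641 + 0.000659) = 0.0841

8.41%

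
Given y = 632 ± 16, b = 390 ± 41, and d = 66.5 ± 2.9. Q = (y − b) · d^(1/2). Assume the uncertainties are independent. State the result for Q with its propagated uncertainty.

Let u = y − b = 242. δu = √(δy² + δb²) = √(256 + 1680) = 44.0, so δu/u = 0.182.
Q is then a monomial in u, d:
δQ/Q = √((δu/u)² + (½·δd/d)²) = √(0.0331 + 0.000475) = 0.183
Q = 1970, so δQ = 0.183 × 1970 = 361.

1970 ± 361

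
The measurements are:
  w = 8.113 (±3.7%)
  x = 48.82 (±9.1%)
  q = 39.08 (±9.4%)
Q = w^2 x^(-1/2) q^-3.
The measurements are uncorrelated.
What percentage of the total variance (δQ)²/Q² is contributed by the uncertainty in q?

(δQ/Q)² = (2·δw/w)² + (−½·δx/x)² + (-3·δq/q)²
  w term: (2×0.0370)² = 0.00548
  x term: (-0.5×0.0910)² = 0.00207
  q term: (-3×0.0940)² = 0.0795
Total = 0.0871. Share from q = 0.0795/0.0871 = 0.913.

91.3%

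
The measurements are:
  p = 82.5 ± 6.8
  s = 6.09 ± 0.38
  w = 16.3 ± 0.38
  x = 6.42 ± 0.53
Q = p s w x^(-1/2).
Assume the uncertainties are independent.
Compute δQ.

368

Q is a product of powers, so relative uncertainties combine in quadrature:
  (1·δp/p)² = (1×0.0824)² = 0.00679;  (1·δs/s)² = (1×0.0624)² = 0.00389;  (1·δw/w)² = (1×0.0233)² = 0.000543;  (−½·δx/x)² = (-0.5×0.0826)² = 0.00170
δQ/Q = √(0.0129) = 0.114
Q = 3230, so δQ = 0.114 × 3230 = 368.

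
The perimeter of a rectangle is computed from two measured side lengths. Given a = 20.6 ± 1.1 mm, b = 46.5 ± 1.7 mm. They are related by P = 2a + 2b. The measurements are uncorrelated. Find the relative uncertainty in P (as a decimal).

0.0302

P is a linear combination, so absolute uncertainties add in quadrature:
  (2·δa)² = 4.84;  (2·δb)² = 11.6
δP = √(16.4) = 4.05 mm
P = 134 mm, so δP/P = 4.05/134 = 0.0302.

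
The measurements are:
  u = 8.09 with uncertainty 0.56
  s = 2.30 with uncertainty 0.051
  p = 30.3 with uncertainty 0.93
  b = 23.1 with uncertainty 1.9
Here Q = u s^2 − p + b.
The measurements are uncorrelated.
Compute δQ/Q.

Let w = u·s^2 = 42.8. δw/w = √((1·δu/u)² + (2·δs/s)²) = √(0.00479 + 0.00197) = 0.0822, so δw = 3.52.
Q = w − p + b: δQ = √(δw² + δp² + δb²) = √(12.4 + 0.865 + 3.61) = 4.11
Q = 35.6, so δQ/Q = 4.11/35.6 = 0.115.

0.115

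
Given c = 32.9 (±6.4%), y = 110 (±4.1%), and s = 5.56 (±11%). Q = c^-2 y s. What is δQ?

For a monomial Q ∝ c^-2, y, s, fractional errors add in quadrature:
  (-2·δc/c)² = (-2×0.0640)² = 0.0164;  (1·δy/y)² = (1×0.0410)² = 0.00168;  (1·δs/s)² = (1×0.110)² = 0.0121
δQ/Q = √(0.0302) = 0.174
Q = 0.565, so δQ = 0.174 × 0.565 = 0.0981.

0.0981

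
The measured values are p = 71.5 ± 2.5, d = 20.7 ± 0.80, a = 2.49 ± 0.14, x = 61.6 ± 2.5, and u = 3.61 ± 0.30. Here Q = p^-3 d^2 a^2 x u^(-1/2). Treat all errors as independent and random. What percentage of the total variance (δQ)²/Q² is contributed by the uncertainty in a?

(δQ/Q)² = (-3·δp/p)² + (2·δd/d)² + (2·δa/a)² + (1·δx/x)² + (−½·δu/u)²
  p term: (-3×0.0350)² = 0.0110
  d term: (2×0.0386)² = 0.00597
  a term: (2×0.0562)² = 0.0126
  x term: (1×0.0406)² = 0.00165
  u term: (-0.5×0.0831)² = 0.00173
Total = 0.0330. Share from a = 0.0126/0.0330 = 0.383.

38.3%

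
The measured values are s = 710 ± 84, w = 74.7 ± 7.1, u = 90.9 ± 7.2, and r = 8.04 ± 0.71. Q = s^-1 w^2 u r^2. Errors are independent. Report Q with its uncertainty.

46200 ± 13700

Relative error in a monomial: (δQ/Q)² = Σ (nᵢ · δxᵢ/xᵢ)².
  (-1·δs/s)² = (-1×0.118)² = 0.0140;  (2·δw/w)² = (2×0.0950)² = 0.0361;  (1·δu/u)² = (1×0.0792)² = 0.00627;  (2·δr/r)² = (2×0.0883)² = 0.0312
δQ/Q = √(0.0876) = 0.296
Q = 46200, so δQ = 0.296 × 46200 = 13700.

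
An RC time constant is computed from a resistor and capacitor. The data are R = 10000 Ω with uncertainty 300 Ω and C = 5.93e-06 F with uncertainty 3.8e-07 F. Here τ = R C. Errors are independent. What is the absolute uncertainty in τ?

0.00420 s

Since τ is a product/quotient, work with relative uncertainties:
  (1·δR/R)² = (1×0.0300)² = 0.000900;  (1·δC/C)² = (1×0.0641)² = 0.00411
δτ/τ = √(0.00501) = 0.0708
τ = 0.0593 s, so δτ = 0.0708 × 0.0593 = 0.00420 s.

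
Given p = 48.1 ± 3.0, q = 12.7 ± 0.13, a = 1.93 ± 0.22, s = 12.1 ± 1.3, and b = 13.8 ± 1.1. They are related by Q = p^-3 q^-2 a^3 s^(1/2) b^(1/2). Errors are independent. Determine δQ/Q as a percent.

39.6%

Since Q is a product/quotient, work with relative uncertainties:
  (-3·δp/p)² = (-3×0.0624)² = 0.0350;  (-2·δq/q)² = (-2×0.0102)² = 0.000419;  (3·δa/a)² = (3×0.114)² = 0.117;  (½·δs/s)² = (0.5×0.107)² = 0.00289;  (½·δb/b)² = (0.5×0.0797)² = 0.00159
δQ/Q = √(0.157) = 0.396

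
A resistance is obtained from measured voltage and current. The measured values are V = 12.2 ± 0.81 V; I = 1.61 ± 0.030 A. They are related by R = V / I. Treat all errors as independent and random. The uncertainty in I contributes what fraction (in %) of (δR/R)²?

(δR/R)² = (1·δV/V)² + (-1·δI/I)²
  V term: (1×0.0664)² = 0.00441
  I term: (-1×0.0186)² = 0.000347
Total = 0.00476. Share from I = 0.000347/0.00476 = 0.0730.

7.30%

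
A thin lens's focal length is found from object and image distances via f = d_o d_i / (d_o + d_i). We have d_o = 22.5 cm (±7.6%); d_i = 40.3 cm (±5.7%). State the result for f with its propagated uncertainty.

∂f/∂d_o = (d_i/(d_o+d_i))² = 0.412;  ∂f/∂d_i = (d_o/(d_o+d_i))² = 0.128
δf = √((∂f/∂d_o · δd_o)² + (∂f/∂d_i · δd_i)²) = √(0.496 + 0.0869) = 0.763 cm
f = 14.4 cm.

14.4 ± 0.763 cm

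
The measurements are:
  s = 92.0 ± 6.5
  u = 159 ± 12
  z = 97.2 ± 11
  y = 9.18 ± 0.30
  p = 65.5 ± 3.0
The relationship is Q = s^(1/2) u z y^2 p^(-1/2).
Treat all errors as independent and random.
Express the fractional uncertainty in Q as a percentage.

15.7%

Since Q is a product/quotient, work with relative uncertainties:
  (½·δs/s)² = (0.5×0.0707)² = 0.00125;  (1·δu/u)² = (1×0.0755)² = 0.00570;  (1·δz/z)² = (1×0.113)² = 0.0128;  (2·δy/y)² = (2×0.0327)² = 0.00427;  (−½·δp/p)² = (-0.5×0.0458)² = 0.000524
δQ/Q = √(0.0245) = 0.157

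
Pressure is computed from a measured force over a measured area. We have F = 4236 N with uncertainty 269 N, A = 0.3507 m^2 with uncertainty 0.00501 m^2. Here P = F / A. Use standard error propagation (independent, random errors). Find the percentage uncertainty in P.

Relative error in a monomial: (δP/P)² = Σ (nᵢ · δxᵢ/xᵢ)².
  (1·δF/F)² = (1×0.0635)² = 0.00403;  (-1·δA/A)² = (-1×0.0143)² = 0.000204
δP/P = √(0.00424) = 0.0651

6.51%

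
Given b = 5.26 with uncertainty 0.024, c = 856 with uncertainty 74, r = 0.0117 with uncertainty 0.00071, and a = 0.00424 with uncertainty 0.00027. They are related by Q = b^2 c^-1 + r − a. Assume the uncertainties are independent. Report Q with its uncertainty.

Let p = b^2·c^-1 = 0.0323. δp/p = √((2·δb/b)² + (-1·δc/c)²) = √(8.33e-05 + 0.00747) = 0.0869, so δp = 0.00281.
Q = p + r − a: δQ = √(δp² + δr² + δa²) = √(7.89e-06 + 5.04e-07 + 7.29e-08) = 0.00291
Q = 0.0398.

0.0398 ± 0.00291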